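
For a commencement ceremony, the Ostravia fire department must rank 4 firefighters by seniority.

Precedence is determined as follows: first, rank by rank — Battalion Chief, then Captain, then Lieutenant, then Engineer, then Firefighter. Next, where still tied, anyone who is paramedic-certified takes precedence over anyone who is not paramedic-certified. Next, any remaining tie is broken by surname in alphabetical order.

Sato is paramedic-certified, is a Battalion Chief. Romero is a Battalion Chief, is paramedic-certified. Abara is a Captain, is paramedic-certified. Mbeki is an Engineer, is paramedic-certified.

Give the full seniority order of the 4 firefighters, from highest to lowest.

Romero, Sato, Abara, Mbeki

By rank: Romero and Sato (Battalion Chief); then Abara (Captain); then Mbeki (Engineer).
Romero and Sato are each paramedic-certified, so the next rule applies.
Among Romero and Sato, alphabetically by surname: Romero before Sato.
Full order: Romero, Sato, Abara, Mbeki.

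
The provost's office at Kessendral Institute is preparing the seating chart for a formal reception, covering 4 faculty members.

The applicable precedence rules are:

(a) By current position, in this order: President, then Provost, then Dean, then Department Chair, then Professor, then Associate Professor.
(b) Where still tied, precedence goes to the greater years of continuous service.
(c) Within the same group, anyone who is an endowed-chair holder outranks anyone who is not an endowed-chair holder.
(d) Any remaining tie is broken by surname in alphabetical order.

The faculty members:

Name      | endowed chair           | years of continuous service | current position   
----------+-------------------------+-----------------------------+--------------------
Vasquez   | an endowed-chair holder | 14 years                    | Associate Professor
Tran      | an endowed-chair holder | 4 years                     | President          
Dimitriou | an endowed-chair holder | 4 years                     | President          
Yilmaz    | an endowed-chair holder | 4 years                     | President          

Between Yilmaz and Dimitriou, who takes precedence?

Dimitriou

By current position: Dimitriou, Tran and Yilmaz (President); then Vasquez (Associate Professor).
Dimitriou, Tran and Yilmaz all have years of continuous service 4 years, so the next rule applies.
Dimitriou, Tran and Yilmaz are each an endowed-chair holder, so the next rule applies.
Among Dimitriou, Tran and Yilmaz, alphabetically by surname: Dimitriou before Tran before Yilmaz.
So Dimitriou takes precedence.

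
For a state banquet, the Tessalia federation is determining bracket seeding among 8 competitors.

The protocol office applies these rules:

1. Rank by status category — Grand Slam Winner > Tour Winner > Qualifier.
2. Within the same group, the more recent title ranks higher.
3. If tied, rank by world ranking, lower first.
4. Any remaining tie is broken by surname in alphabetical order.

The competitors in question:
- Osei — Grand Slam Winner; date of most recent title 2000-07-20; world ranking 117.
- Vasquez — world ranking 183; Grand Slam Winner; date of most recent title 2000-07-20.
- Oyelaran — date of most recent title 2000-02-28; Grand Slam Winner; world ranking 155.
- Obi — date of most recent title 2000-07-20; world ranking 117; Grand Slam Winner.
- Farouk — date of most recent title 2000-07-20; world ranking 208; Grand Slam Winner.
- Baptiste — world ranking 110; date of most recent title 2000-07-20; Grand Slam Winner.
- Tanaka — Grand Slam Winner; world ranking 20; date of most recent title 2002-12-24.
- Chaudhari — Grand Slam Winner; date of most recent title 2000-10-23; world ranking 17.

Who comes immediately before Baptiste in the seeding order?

Chaudhari

By status category: Tanaka, Chaudhari, Baptiste, Obi, Osei, Vasquez, Farouk and Oyelaran (Grand Slam Winner).
Among Tanaka, Chaudhari, Baptiste, Obi, Osei, Vasquez, Farouk and Oyelaran, by date of most recent title (later first): Tanaka (2002-12-24) before Chaudhari (2000-10-23) before Baptiste, Obi, Osei, Vasquez and Farouk (2000-07-20) before Oyelaran (2000-02-28).
Among Baptiste, Obi, Osei, Vasquez and Farouk, by world ranking (lower first): Baptiste (110) before Obi and Osei (117) before Vasquez (183) before Farouk (208).
Among Obi and Osei, alphabetically by surname: Obi before Osei.
Order: Tanaka, Chaudhari, Baptiste, Obi, Osei, Vasquez, Farouk, Oyelaran.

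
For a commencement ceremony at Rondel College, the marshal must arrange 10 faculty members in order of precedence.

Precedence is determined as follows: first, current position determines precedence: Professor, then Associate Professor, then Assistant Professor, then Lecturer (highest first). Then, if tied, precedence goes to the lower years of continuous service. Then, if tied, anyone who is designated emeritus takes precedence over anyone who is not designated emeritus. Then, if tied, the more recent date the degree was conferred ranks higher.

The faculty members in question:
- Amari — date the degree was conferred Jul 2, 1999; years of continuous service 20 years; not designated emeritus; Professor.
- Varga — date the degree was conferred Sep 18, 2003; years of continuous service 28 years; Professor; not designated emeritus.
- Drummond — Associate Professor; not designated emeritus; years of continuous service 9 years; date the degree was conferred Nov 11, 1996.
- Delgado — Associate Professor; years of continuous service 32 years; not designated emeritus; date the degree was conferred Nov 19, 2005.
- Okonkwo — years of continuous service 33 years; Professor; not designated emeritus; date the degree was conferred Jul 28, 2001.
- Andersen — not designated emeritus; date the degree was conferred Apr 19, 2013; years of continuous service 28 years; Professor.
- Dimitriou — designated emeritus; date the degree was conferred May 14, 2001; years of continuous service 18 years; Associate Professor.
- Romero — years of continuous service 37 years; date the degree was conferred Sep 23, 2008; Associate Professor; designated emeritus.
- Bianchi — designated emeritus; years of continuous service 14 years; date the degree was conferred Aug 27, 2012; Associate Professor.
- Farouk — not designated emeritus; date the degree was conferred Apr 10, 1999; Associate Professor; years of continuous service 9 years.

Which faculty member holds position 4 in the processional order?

By current position: Amari, Andersen, Varga and Okonkwo (Professor); then Farouk, Drummond, Bianchi, Dimitriou, Delgado and Romero (Associate Professor).
Among Amari, Andersen, Varga and Okonkwo, by years of continuous service (lower first): Amari (20 years) before Andersen and Varga (28 years) before Okonkwo (33 years).
Andersen and Varga are each not designated emeritus, so the next rule applies.
Among Andersen and Varga, by date the degree was conferred (later first): Andersen (Apr 19, 2013) before Varga (Sep 18, 2003).
Among Farouk, Drummond, Bianchi, Dimitriou, Delgado and Romero, by years of continuous service (lower first): Farouk and Drummond (9 years) before Bianchi (14 years) before Dimitriou (18 years) before Delgado (32 years) before Romero (37 years).
Farouk and Drummond are each not designated emeritus, so the next rule applies.
Among Farouk and Drummond, by date the degree was conferred (later first): Farouk (Apr 10, 1999) before Drummond (Nov 11, 1996).
Order: Amari, Andersen, Varga, Okonkwo, Farouk, Drummond, Bianchi, Dimitriou, Delgado, Romero.

Okonkwo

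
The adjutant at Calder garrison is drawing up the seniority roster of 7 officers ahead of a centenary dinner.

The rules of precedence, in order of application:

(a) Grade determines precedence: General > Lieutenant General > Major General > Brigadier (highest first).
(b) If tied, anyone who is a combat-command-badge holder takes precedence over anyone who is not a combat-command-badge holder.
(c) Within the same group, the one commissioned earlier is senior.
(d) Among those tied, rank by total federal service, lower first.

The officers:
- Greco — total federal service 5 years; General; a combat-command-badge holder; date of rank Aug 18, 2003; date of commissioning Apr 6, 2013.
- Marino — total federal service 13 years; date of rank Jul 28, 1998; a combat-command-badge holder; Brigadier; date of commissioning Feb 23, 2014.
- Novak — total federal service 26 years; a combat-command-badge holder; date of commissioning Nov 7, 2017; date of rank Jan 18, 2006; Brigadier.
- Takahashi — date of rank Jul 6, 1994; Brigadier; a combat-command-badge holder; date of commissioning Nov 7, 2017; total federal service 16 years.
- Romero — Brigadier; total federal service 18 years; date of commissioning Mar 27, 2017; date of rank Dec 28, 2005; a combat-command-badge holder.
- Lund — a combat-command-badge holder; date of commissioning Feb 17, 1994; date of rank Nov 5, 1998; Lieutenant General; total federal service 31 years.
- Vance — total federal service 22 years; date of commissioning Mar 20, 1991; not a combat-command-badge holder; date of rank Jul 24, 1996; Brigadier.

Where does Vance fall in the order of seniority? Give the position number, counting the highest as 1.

By grade: Greco (General); then Lund (Lieutenant General); then Marino, Romero, Takahashi, Novak and Vance (Brigadier).
Among Marino, Romero, Takahashi, Novak and Vance, a combat-command-badge holder before not a combat-command-badge holder: Marino, Romero, Takahashi and Novak (a combat-command-badge holder) before Vance (not a combat-command-badge holder).
Among Marino, Romero, Takahashi and Novak, by date of commissioning (earlier first): Marino (Feb 23, 2014) before Romero (Mar 27, 2017) before Takahashi and Novak (Nov 7, 2017).
Among Takahashi and Novak, by total federal service (lower first): Takahashi (16 years) before Novak (26 years).
Order: Greco, Lund, Marino, Romero, Takahashi, Novak, Vance. So position 7.

7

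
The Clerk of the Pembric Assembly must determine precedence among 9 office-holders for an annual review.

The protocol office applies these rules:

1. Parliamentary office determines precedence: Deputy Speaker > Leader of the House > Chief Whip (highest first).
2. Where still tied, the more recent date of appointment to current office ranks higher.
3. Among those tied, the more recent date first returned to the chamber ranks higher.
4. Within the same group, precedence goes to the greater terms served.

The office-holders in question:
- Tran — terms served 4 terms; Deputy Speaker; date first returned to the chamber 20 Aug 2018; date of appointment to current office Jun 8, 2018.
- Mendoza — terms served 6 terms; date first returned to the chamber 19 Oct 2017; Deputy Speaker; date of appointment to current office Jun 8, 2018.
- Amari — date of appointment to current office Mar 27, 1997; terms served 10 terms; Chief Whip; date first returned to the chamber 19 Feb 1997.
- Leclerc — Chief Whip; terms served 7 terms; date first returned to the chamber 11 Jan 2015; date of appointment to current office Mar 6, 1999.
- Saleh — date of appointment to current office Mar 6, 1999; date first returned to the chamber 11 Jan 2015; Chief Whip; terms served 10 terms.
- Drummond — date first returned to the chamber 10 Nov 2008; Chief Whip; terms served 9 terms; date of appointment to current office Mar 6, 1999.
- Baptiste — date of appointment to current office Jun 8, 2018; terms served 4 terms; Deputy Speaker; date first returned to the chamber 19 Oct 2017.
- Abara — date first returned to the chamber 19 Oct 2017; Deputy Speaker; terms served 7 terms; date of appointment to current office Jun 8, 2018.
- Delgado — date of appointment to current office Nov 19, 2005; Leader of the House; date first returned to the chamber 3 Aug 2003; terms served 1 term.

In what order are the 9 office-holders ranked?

By parliamentary office: Tran, Abara, Mendoza and Baptiste (Deputy Speaker); then Delgado (Leader of the House); then Saleh, Leclerc, Drummond and Amari (Chief Whip).
Tran, Abara, Mendoza and Baptiste all have date of appointment to current office Jun 8, 2018, so the next rule applies.
Among Tran, Abara, Mendoza and Baptiste, by date first returned to the chamber (later first): Tran (20 Aug 2018) before Abara, Mendoza and Baptiste (19 Oct 2017).
Among Abara, Mendoza and Baptiste, by terms served (higher first): Abara (7 terms) before Mendoza (6 terms) before Baptiste (4 terms).
Among Saleh, Leclerc, Drummond and Amari, by date of appointment to current office (later first): Saleh, Leclerc and Drummond (Mar 6, 1999) before Amari (Mar 27, 1997).
Among Saleh, Leclerc and Drummond, by date first returned to the chamber (later first): Saleh and Leclerc (11 Jan 2015) before Drummond (10 Nov 2008).
Among Saleh and Leclerc, by terms served (higher first): Saleh (10 terms) before Leclerc (7 terms).
Full order: Tran, Abara, Mendoza, Baptiste, Delgado, Saleh, Leclerc, Drummond, Amari.

Tran, Abara, Mendoza, Baptiste, Delgado, Saleh, Leclerc, Drummond, Amari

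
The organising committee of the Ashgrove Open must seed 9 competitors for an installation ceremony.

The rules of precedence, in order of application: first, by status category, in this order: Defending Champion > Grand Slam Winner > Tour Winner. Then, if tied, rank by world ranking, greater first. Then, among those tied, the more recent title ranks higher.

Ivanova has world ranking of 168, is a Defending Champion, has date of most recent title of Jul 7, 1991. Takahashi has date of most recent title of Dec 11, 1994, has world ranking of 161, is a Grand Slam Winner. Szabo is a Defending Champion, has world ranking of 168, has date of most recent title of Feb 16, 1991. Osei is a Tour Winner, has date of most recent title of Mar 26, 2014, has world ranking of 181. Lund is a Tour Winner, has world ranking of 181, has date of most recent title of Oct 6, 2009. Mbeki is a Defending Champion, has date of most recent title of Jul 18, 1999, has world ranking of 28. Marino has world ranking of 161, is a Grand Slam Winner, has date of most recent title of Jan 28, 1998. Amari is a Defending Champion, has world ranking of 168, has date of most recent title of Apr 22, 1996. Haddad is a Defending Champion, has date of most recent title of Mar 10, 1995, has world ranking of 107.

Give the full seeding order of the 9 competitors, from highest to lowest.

By status category: Amari, Ivanova, Szabo, Haddad and Mbeki (Defending Champion); then Marino and Takahashi (Grand Slam Winner); then Osei and Lund (Tour Winner).
Among Amari, Ivanova, Szabo, Haddad and Mbeki, by world ranking (higher first): Amari, Ivanova and Szabo (168) before Haddad (107) before Mbeki (28).
Among Amari, Ivanova and Szabo, by date of most recent title (later first): Amari (Apr 22, 1996) before Ivanova (Jul 7, 1991) before Szabo (Feb 16, 1991).
Marino and Takahashi both have world ranking 161, so the next rule applies.
Among Marino and Takahashi, by date of most recent title (later first): Marino (Jan 28, 1998) before Takahashi (Dec 11, 1994).
Osei and Lund both have world ranking 181, so the next rule applies.
Among Osei and Lund, by date of most recent title (later first): Osei (Mar 26, 2014) before Lund (Oct 6, 2009).
Full order: Amari, Ivanova, Szabo, Haddad, Mbeki, Marino, Takahashi, Osei, Lund.

Amari, Ivanova, Szabo, Haddad, Mbeki, Marino, Takahashi, Osei, Lund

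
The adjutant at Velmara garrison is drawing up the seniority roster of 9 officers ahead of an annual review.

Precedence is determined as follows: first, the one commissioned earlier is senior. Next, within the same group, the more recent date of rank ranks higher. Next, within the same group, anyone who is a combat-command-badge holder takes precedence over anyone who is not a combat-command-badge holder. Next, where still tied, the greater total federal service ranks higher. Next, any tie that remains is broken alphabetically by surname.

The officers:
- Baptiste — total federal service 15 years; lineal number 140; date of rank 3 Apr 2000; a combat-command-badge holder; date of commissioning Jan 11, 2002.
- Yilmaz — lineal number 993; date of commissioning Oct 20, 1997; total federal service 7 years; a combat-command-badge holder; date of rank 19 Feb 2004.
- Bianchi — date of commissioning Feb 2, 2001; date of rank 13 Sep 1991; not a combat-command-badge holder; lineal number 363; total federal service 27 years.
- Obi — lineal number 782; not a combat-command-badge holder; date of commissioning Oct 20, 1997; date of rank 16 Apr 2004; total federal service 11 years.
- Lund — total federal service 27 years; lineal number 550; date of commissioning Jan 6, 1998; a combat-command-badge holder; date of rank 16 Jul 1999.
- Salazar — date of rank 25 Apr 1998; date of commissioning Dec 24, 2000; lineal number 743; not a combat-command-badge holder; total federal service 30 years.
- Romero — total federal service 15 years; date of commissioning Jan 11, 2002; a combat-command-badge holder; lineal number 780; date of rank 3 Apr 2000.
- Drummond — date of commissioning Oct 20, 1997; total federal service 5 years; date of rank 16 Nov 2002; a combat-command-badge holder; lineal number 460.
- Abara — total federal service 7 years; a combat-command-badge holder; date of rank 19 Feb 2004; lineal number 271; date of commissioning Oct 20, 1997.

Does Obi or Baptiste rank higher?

Obi

By date of commissioning (earlier first): Obi, Abara, Yilmaz and Drummond (each Oct 20, 1997); then Lund (Jan 6, 1998); then Salazar (Dec 24, 2000); then Bianchi (Feb 2, 2001); then Baptiste and Romero (both Jan 11, 2002).
Among Obi, Abara, Yilmaz and Drummond, by date of rank (later first): Obi (16 Apr 2004) before Abara and Yilmaz (19 Feb 2004) before Drummond (16 Nov 2002).
Abara and Yilmaz are each a combat-command-badge holder, so the next rule applies.
Abara and Yilmaz both have total federal service 7 years, so the next rule applies.
Among Abara and Yilmaz, alphabetically by surname: Abara before Yilmaz.
Baptiste and Romero both have date of rank 3 Apr 2000, so the next rule applies.
Baptiste and Romero are each a combat-command-badge holder, so the next rule applies.
Baptiste and Romero both have total federal service 15 years, so the next rule applies.
Among Baptiste and Romero, alphabetically by surname: Baptiste before Romero.
So Obi takes precedence.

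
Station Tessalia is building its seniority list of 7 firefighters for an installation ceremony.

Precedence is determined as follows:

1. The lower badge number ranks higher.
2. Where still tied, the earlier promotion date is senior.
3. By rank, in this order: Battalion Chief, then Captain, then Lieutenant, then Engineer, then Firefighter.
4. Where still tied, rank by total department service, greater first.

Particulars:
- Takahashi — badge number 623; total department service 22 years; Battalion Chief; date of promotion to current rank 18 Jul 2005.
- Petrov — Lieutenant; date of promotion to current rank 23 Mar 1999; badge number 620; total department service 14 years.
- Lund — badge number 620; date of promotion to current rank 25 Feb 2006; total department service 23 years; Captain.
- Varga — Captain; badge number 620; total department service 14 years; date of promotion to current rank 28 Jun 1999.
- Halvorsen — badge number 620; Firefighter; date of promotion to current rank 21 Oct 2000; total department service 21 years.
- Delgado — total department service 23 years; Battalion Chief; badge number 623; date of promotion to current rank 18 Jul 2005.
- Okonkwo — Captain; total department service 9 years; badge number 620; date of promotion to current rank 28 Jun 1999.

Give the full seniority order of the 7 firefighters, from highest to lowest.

By badge number (lower first): Petrov, Varga, Okonkwo, Halvorsen and Lund (each 620); then Delgado and Takahashi (both 623).
Among Petrov, Varga, Okonkwo, Halvorsen and Lund, by date of promotion to current rank (earlier first): Petrov (23 Mar 1999) before Varga and Okonkwo (28 Jun 1999) before Halvorsen (21 Oct 2000) before Lund (25 Feb 2006).
Varga and Okonkwo are each Captain, so the next rule applies.
Among Varga and Okonkwo, by total department service (higher first): Varga (14 years) before Okonkwo (9 years).
Delgado and Takahashi both have date of promotion to current rank 18 Jul 2005, so the next rule applies.
Delgado and Takahashi are each Battalion Chief, so the next rule applies.
Among Delgado and Takahashi, by total department service (higher first): Delgado (23 years) before Takahashi (22 years).
Full order: Petrov, Varga, Okonkwo, Halvorsen, Lund, Delgado, Takahashi.

Petrov, Varga, Okonkwo, Halvorsen, Lund, Delgado, Takahashi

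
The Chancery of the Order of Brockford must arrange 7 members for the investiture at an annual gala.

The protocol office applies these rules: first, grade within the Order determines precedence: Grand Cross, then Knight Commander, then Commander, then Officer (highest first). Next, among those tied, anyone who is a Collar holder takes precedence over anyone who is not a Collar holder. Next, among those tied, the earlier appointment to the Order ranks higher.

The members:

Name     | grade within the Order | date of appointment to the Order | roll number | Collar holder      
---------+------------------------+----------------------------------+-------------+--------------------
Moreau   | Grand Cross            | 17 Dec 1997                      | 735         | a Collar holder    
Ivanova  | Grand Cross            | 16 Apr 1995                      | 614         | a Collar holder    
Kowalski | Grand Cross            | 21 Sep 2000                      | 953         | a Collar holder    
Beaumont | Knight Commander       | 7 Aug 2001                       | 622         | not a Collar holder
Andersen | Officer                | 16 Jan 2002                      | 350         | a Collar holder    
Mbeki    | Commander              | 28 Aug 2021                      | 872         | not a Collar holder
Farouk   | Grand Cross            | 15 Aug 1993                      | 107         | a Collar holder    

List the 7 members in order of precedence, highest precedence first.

Farouk, Ivanova, Moreau, Kowalski, Beaumont, Mbeki, Andersen

By grade within the Order: Farouk, Ivanova, Moreau and Kowalski (Grand Cross); then Beaumont (Knight Commander); then Mbeki (Commander); then Andersen (Officer).
Farouk, Ivanova, Moreau and Kowalski are each a Collar holder, so the next rule applies.
Among Farouk, Ivanova, Moreau and Kowalski, by date of appointment to the Order (earlier first): Farouk (15 Aug 1993) before Ivanova (16 Apr 1995) before Moreau (17 Dec 1997) before Kowalski (21 Sep 2000).
Full order: Farouk, Ivanova, Moreau, Kowalski, Beaumont, Mbeki, Andersen.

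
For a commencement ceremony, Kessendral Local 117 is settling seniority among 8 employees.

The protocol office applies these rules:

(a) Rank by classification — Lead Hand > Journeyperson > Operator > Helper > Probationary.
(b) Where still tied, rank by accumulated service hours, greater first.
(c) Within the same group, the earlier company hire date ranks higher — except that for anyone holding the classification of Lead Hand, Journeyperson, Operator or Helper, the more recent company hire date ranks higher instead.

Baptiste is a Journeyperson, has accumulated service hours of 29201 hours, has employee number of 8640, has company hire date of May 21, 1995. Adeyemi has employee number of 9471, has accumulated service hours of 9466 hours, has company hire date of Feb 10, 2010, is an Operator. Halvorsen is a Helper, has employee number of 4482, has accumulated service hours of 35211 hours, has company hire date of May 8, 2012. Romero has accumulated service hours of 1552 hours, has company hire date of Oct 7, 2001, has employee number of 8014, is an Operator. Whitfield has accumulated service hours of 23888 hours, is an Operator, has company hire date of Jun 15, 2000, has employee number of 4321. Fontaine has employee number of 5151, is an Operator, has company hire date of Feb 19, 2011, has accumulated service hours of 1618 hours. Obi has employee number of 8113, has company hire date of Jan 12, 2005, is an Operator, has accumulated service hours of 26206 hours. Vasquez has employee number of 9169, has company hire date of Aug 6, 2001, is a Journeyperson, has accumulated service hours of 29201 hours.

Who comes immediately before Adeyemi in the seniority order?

By classification: Vasquez and Baptiste (Journeyperson); then Obi, Whitfield, Adeyemi, Fontaine and Romero (Operator); then Halvorsen (Helper).
Vasquez and Baptiste both have accumulated service hours 29201 hours, so the next rule applies.
Among Vasquez and Baptiste, by company hire date (later first) (reversed rule for this group): Vasquez (Aug 6, 2001) before Baptiste (May 21, 1995).
Among Obi, Whitfield, Adeyemi, Fontaine and Romero, by accumulated service hours (higher first): Obi (26206 hours) before Whitfield (23888 hours) before Adeyemi (9466 hours) before Fontaine (1618 hours) before Romero (1552 hours).
Order: Vasquez, Baptiste, Obi, Whitfield, Adeyemi, Fontaine, Romero, Halvorsen.

Whitfield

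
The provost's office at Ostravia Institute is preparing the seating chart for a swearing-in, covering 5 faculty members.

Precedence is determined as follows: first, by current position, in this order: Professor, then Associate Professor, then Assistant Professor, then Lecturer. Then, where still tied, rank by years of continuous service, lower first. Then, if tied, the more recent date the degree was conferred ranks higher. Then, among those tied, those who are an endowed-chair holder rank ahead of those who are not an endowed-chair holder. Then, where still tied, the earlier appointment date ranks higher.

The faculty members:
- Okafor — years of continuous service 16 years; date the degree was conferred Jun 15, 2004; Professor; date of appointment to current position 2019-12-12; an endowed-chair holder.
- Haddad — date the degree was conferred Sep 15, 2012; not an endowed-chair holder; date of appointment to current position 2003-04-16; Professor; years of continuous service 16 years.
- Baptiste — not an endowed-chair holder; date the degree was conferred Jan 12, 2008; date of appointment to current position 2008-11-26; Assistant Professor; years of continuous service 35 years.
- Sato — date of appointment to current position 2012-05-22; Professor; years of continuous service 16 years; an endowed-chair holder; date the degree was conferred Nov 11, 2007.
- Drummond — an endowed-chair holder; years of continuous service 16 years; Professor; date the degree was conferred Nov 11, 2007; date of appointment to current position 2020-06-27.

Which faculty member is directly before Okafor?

By current position: Haddad, Sato, Drummond and Okafor (Professor); then Baptiste (Assistant Professor).
Haddad, Sato, Drummond and Okafor all have years of continuous service 16 years, so the next rule applies.
Among Haddad, Sato, Drummond and Okafor, by date the degree was conferred (later first): Haddad (Sep 15, 2012) before Sato and Drummond (Nov 11, 2007) before Okafor (Jun 15, 2004).
Sato and Drummond are each an endowed-chair holder, so the next rule applies.
Among Sato and Drummond, by date of appointment to current position (earlier first): Sato (2012-05-22) before Drummond (2020-06-27).
Order: Haddad, Sato, Drummond, Okafor, Baptiste.

Drummond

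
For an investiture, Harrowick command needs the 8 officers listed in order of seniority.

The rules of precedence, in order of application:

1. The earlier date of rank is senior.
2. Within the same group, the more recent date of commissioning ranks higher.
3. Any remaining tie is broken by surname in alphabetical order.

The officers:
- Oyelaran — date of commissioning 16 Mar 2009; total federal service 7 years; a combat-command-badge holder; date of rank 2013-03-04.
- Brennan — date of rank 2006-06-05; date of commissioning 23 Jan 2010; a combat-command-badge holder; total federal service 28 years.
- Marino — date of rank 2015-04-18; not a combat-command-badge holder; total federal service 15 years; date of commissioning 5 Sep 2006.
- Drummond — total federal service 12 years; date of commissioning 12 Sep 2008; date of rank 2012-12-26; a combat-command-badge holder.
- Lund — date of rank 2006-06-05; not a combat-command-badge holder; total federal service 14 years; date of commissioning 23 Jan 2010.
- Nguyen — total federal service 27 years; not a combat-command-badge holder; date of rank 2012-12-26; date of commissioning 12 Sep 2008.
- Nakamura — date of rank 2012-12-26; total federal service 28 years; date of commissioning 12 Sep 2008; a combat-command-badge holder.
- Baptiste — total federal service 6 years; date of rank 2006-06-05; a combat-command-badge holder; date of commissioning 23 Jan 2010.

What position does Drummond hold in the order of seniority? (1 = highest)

4

By date of rank (earlier first): Baptiste, Brennan and Lund (each 2006-06-05); then Drummond, Nakamura and Nguyen (each 2012-12-26); then Oyelaran (2013-03-04); then Marino (2015-04-18).
Baptiste, Brennan and Lund all have date of commissioning 23 Jan 2010, so the next rule applies.
Among Baptiste, Brennan and Lund, alphabetically by surname: Baptiste before Brennan before Lund.
Drummond, Nakamura and Nguyen all have date of commissioning 12 Sep 2008, so the next rule applies.
Among Drummond, Nakamura and Nguyen, alphabetically by surname: Drummond before Nakamura before Nguyen.
Order: Baptiste, Brennan, Lund, Drummond, Nakamura, Nguyen, Oyelaran, Marino. So position 4.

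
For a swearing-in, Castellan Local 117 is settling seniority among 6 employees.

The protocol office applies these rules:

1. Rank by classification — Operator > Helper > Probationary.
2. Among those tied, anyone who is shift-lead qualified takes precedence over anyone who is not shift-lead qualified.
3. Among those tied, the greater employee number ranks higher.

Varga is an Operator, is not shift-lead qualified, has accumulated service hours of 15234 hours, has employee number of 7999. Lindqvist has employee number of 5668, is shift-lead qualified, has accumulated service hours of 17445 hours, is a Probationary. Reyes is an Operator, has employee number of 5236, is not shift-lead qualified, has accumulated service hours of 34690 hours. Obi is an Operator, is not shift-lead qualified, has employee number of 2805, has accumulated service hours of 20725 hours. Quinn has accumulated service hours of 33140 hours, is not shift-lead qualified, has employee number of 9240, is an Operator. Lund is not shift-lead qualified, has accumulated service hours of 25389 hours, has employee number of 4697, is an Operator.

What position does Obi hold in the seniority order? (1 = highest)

By classification: Quinn, Varga, Reyes, Lund and Obi (Operator); then Lindqvist (Probationary).
Quinn, Varga, Reyes, Lund and Obi are each not shift-lead qualified, so the next rule applies.
Among Quinn, Varga, Reyes, Lund and Obi, by employee number (higher first): Quinn (9240) before Varga (7999) before Reyes (5236) before Lund (4697) before Obi (2805).
Order: Quinn, Varga, Reyes, Lund, Obi, Lindqvist. So position 5.

5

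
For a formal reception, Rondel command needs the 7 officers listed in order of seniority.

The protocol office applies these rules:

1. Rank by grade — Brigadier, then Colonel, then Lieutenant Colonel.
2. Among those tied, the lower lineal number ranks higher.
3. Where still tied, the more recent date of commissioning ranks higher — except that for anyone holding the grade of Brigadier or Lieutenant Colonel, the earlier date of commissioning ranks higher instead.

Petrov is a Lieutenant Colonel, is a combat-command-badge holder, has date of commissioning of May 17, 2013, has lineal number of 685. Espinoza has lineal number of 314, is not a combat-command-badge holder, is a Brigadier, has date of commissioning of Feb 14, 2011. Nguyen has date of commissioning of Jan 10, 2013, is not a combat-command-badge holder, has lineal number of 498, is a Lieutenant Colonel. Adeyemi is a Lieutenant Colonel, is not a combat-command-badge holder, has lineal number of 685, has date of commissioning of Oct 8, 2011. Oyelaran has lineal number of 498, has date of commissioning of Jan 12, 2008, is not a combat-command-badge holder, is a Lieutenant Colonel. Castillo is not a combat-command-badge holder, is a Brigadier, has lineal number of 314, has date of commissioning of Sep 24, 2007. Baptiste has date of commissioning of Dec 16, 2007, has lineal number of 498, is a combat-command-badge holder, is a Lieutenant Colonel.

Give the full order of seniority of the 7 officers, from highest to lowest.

By grade: Castillo and Espinoza (Brigadier); then Baptiste, Oyelaran, Nguyen, Adeyemi and Petrov (Lieutenant Colonel).
Castillo and Espinoza both have lineal number 314, so the next rule applies.
Among Castillo and Espinoza, by date of commissioning (earlier first) (reversed rule for this group): Castillo (Sep 24, 2007) before Espinoza (Feb 14, 2011).
Among Baptiste, Oyelaran, Nguyen, Adeyemi and Petrov, by lineal number (lower first): Baptiste, Oyelaran and Nguyen (498) before Adeyemi and Petrov (685).
Among Baptiste, Oyelaran and Nguyen, by date of commissioning (earlier first) (reversed rule for this group): Baptiste (Dec 16, 2007) before Oyelaran (Jan 12, 2008) before Nguyen (Jan 10, 2013).
Among Adeyemi and Petrov, by date of commissioning (earlier first) (reversed rule for this group): Adeyemi (Oct 8, 2011) before Petrov (May 17, 2013).
Full order: Castillo, Espinoza, Baptiste, Oyelaran, Nguyen, Adeyemi, Petrov.

Castillo, Espinoza, Baptiste, Oyelaran, Nguyen, Adeyemi, Petrov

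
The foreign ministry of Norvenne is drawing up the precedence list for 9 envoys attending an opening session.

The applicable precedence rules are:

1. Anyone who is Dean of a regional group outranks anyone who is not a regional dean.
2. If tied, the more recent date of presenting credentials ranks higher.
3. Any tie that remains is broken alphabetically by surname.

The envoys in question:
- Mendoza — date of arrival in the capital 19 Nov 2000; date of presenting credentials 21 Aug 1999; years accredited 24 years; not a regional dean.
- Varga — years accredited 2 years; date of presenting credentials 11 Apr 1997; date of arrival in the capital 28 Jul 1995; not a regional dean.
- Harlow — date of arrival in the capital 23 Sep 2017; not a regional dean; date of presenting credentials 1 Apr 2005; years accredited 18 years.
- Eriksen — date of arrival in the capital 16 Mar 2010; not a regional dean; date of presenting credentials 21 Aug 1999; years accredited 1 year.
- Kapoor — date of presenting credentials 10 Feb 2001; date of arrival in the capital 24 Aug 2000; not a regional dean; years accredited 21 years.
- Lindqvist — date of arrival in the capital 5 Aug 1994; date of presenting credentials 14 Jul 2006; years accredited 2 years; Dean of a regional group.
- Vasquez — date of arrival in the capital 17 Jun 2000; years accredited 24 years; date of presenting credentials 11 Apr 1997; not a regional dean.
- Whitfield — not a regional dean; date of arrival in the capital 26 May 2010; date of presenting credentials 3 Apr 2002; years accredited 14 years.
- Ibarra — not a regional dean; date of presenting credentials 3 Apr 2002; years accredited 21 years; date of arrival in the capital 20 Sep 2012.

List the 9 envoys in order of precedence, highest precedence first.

By the first rule: Lindqvist (Dean of a regional group); then Harlow, Ibarra, Whitfield, Kapoor, Eriksen, Mendoza, Varga and Vasquez (each not a regional dean).
Among Harlow, Ibarra, Whitfield, Kapoor, Eriksen, Mendoza, Varga and Vasquez, by date of presenting credentials (later first): Harlow (1 Apr 2005) before Ibarra and Whitfield (3 Apr 2002) before Kapoor (10 Feb 2001) before Eriksen and Mendoza (21 Aug 1999) before Varga and Vasquez (11 Apr 1997).
Among Ibarra and Whitfield, alphabetically by surname: Ibarra before Whitfield.
Among Eriksen and Mendoza, alphabetically by surname: Eriksen before Mendoza.
Among Varga and Vasquez, alphabetically by surname: Varga before Vasquez.
Full order: Lindqvist, Harlow, Ibarra, Whitfield, Kapoor, Eriksen, Mendoza, Varga, Vasquez.

Lindqvist, Harlow, Ibarra, Whitfield, Kapoor, Eriksen, Mendoza, Varga, Vasquez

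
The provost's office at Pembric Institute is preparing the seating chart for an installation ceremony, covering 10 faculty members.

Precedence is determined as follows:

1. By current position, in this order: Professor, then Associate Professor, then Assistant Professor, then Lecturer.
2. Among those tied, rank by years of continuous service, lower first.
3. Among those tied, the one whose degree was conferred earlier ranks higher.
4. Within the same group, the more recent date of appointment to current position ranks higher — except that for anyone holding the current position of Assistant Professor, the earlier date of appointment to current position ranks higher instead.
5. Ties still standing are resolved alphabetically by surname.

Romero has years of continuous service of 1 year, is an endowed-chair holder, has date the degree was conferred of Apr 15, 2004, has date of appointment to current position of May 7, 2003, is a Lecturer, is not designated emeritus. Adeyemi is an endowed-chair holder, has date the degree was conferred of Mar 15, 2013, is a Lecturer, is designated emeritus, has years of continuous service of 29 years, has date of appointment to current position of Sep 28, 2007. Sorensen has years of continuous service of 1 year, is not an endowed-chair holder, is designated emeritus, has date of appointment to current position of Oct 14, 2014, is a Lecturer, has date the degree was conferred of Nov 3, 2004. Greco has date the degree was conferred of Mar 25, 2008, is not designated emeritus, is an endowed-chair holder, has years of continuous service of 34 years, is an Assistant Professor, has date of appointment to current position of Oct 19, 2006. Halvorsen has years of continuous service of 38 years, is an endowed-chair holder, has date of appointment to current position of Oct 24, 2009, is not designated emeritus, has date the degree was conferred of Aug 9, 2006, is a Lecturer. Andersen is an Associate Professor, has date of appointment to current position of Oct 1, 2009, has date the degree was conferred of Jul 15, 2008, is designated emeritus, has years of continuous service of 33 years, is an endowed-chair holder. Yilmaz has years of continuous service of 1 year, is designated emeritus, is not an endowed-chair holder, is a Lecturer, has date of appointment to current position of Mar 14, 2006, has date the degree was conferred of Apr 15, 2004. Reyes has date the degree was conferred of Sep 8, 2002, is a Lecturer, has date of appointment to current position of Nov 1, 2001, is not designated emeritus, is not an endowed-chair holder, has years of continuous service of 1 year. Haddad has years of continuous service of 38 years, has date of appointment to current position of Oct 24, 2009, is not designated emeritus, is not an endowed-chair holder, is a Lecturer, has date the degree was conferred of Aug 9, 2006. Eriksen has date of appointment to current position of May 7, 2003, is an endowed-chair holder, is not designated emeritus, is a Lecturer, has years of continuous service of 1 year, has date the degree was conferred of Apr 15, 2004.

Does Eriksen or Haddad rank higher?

By current position: Andersen (Associate Professor); then Greco (Assistant Professor); then Reyes, Yilmaz, Eriksen, Romero, Sorensen, Adeyemi, Haddad and Halvorsen (Lecturer).
Among Reyes, Yilmaz, Eriksen, Romero, Sorensen, Adeyemi, Haddad and Halvorsen, by years of continuous service (lower first): Reyes, Yilmaz, Eriksen, Romero and Sorensen (1 year) before Adeyemi (29 years) before Haddad and Halvorsen (38 years).
Among Reyes, Yilmaz, Eriksen, Romero and Sorensen, by date the degree was conferred (earlier first): Reyes (Sep 8, 2002) before Yilmaz, Eriksen and Romero (Apr 15, 2004) before Sorensen (Nov 3, 2004).
Among Yilmaz, Eriksen and Romero, by date of appointment to current position (later first): Yilmaz (Mar 14, 2006) before Eriksen and Romero (May 7, 2003).
Among Eriksen and Romero, alphabetically by surname: Eriksen before Romero.
Haddad and Halvorsen both have date the degree was conferred Aug 9, 2006, so the next rule applies.
Haddad and Halvorsen both have date of appointment to current position Oct 24, 2009, so the next rule applies.
Among Haddad and Halvorsen, alphabetically by surname: Haddad before Halvorsen.
So Eriksen takes precedence.

Eriksen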